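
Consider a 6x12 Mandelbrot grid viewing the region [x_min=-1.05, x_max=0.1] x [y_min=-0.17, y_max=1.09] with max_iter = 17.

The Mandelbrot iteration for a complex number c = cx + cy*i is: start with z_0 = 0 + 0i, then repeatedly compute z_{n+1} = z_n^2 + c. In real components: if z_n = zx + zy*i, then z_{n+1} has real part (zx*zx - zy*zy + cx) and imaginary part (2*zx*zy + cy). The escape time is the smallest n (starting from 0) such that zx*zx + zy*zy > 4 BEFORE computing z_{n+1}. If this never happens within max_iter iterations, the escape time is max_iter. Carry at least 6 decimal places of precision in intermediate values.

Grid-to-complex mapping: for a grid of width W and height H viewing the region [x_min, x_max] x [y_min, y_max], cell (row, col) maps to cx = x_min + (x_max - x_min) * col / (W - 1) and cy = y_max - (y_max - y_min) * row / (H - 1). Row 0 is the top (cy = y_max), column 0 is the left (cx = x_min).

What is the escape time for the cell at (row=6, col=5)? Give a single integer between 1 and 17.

Answer: 17

Derivation:
z_0 = 0 + 0i, c = 0.1000 + 0.4027i
Iter 1: z = 0.1000 + 0.4027i, |z|^2 = 0.1722
Iter 2: z = -0.0522 + 0.4833i, |z|^2 = 0.2363
Iter 3: z = -0.1308 + 0.3523i, |z|^2 = 0.1412
Iter 4: z = -0.0070 + 0.3105i, |z|^2 = 0.0965
Iter 5: z = 0.0036 + 0.3984i, |z|^2 = 0.1587
Iter 6: z = -0.0587 + 0.4056i, |z|^2 = 0.1680
Iter 7: z = -0.0611 + 0.3551i, |z|^2 = 0.1298
Iter 8: z = -0.0224 + 0.3594i, |z|^2 = 0.1296
Iter 9: z = -0.0286 + 0.3866i, |z|^2 = 0.1503
Iter 10: z = -0.0487 + 0.3806i, |z|^2 = 0.1472
Iter 11: z = -0.0425 + 0.3657i, |z|^2 = 0.1355
Iter 12: z = -0.0319 + 0.3717i, |z|^2 = 0.1392
Iter 13: z = -0.0371 + 0.3790i, |z|^2 = 0.1450
Iter 14: z = -0.0423 + 0.3746i, |z|^2 = 0.1421
Iter 15: z = -0.0385 + 0.3711i, |z|^2 = 0.1392
Iter 16: z = -0.0362 + 0.3741i, |z|^2 = 0.1413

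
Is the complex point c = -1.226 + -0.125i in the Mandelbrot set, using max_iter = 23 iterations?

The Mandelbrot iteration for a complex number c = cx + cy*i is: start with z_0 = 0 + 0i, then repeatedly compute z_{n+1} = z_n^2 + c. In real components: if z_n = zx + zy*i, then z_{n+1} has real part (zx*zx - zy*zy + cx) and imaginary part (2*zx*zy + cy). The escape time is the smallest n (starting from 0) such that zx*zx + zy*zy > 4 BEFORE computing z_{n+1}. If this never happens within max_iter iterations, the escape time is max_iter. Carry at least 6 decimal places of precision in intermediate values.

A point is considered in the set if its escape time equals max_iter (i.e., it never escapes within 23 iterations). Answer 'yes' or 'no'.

z_0 = 0 + 0i, c = -1.2260 + -0.1250i
Iter 1: z = -1.2260 + -0.1250i, |z|^2 = 1.5187
Iter 2: z = 0.2615 + 0.1815i, |z|^2 = 0.1013
Iter 3: z = -1.1906 + -0.0301i, |z|^2 = 1.4184
Iter 4: z = 0.1906 + -0.0533i, |z|^2 = 0.0392
Iter 5: z = -1.1925 + -0.1453i, |z|^2 = 1.4432
Iter 6: z = 0.1750 + 0.2216i, |z|^2 = 0.0797
Iter 7: z = -1.2445 + -0.0474i, |z|^2 = 1.5510
Iter 8: z = 0.3205 + -0.0069i, |z|^2 = 0.1028
Iter 9: z = -1.1233 + -0.1294i, |z|^2 = 1.2786
Iter 10: z = 0.0191 + 0.1658i, |z|^2 = 0.0279
Iter 11: z = -1.2531 + -0.1187i, |z|^2 = 1.5844
Iter 12: z = 0.3302 + 0.1724i, |z|^2 = 0.1388
Iter 13: z = -1.1467 + -0.0111i, |z|^2 = 1.3150
Iter 14: z = 0.0887 + -0.0995i, |z|^2 = 0.0178
Iter 15: z = -1.2280 + -0.1427i, |z|^2 = 1.5284
Iter 16: z = 0.2617 + 0.2254i, |z|^2 = 0.1193
Iter 17: z = -1.2083 + -0.0070i, |z|^2 = 1.4601
Iter 18: z = 0.2340 + -0.1080i, |z|^2 = 0.0664
Iter 19: z = -1.1829 + -0.1755i, |z|^2 = 1.4301
Iter 20: z = 0.1425 + 0.2903i, |z|^2 = 0.1046
Iter 21: z = -1.2900 + -0.0423i, |z|^2 = 1.6658
Iter 22: z = 0.4362 + -0.0160i, |z|^2 = 0.1905
Did not escape in 23 iterations → in set

Answer: yes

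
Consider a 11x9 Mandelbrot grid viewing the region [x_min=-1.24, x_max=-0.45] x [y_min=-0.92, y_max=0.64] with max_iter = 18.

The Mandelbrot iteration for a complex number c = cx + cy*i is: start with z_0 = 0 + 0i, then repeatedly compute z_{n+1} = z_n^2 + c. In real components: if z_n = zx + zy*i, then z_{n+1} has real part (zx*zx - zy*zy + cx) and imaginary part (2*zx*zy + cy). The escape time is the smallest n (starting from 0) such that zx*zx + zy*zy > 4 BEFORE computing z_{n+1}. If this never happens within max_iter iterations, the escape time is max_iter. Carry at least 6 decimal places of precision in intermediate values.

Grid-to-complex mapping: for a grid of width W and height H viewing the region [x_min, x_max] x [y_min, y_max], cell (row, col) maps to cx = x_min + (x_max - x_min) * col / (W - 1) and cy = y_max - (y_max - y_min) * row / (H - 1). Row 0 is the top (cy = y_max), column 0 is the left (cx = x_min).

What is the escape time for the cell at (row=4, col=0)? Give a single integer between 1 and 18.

Answer: 18

Derivation:
z_0 = 0 + 0i, c = -1.2400 + -0.1400i
Iter 1: z = -1.2400 + -0.1400i, |z|^2 = 1.5572
Iter 2: z = 0.2780 + 0.2072i, |z|^2 = 0.1202
Iter 3: z = -1.2056 + -0.0248i, |z|^2 = 1.4542
Iter 4: z = 0.2130 + -0.0802i, |z|^2 = 0.0518
Iter 5: z = -1.2011 + -0.1742i, |z|^2 = 1.4729
Iter 6: z = 0.1723 + 0.2784i, |z|^2 = 0.1072
Iter 7: z = -1.2878 + -0.0441i, |z|^2 = 1.6604
Iter 8: z = 0.4165 + -0.0264i, |z|^2 = 0.1742
Iter 9: z = -1.0672 + -0.1620i, |z|^2 = 1.1652
Iter 10: z = -0.1273 + 0.2058i, |z|^2 = 0.0586
Iter 11: z = -1.2661 + -0.1924i, |z|^2 = 1.6401
Iter 12: z = 0.3261 + 0.3472i, |z|^2 = 0.2269
Iter 13: z = -1.2542 + 0.0864i, |z|^2 = 1.5806
Iter 14: z = 0.3256 + -0.3568i, |z|^2 = 0.2334
Iter 15: z = -1.2613 + -0.3724i, |z|^2 = 1.7295
Iter 16: z = 0.2121 + 0.7994i, |z|^2 = 0.6840
Iter 17: z = -1.8340 + 0.1991i, |z|^2 = 3.4031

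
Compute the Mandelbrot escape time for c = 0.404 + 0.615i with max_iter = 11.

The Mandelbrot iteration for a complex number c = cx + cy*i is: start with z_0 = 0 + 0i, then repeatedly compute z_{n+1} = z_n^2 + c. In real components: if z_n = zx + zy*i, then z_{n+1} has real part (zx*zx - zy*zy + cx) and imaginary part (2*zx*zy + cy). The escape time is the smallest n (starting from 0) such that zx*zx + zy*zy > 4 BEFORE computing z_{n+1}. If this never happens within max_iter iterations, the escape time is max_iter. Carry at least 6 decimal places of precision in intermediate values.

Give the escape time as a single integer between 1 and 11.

Answer: 11

Derivation:
z_0 = 0 + 0i, c = 0.4040 + 0.6150i
Iter 1: z = 0.4040 + 0.6150i, |z|^2 = 0.5414
Iter 2: z = 0.1890 + 1.1119i, |z|^2 = 1.2721
Iter 3: z = -0.7966 + 1.0353i, |z|^2 = 1.7065
Iter 4: z = -0.0332 + -1.0345i, |z|^2 = 1.0713
Iter 5: z = -0.6651 + 0.6836i, |z|^2 = 0.9097
Iter 6: z = 0.3790 + -0.2944i, |z|^2 = 0.2303
Iter 7: z = 0.4610 + 0.3918i, |z|^2 = 0.3661
Iter 8: z = 0.4630 + 0.9763i, |z|^2 = 1.1675
Iter 9: z = -0.3347 + 1.5190i, |z|^2 = 2.4195
Iter 10: z = -1.7914 + -0.4019i, |z|^2 = 3.3708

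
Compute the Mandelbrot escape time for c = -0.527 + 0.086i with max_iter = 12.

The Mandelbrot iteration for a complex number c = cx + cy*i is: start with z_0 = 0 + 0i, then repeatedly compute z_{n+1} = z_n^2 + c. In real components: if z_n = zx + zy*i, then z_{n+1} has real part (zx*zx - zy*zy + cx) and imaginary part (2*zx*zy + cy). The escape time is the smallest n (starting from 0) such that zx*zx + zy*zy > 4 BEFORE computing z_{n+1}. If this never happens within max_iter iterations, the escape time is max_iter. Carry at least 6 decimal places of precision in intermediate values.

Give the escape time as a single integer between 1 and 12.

Answer: 12

Derivation:
z_0 = 0 + 0i, c = -0.5270 + 0.0860i
Iter 1: z = -0.5270 + 0.0860i, |z|^2 = 0.2851
Iter 2: z = -0.2567 + -0.0046i, |z|^2 = 0.0659
Iter 3: z = -0.4611 + 0.0884i, |z|^2 = 0.2205
Iter 4: z = -0.3222 + 0.0045i, |z|^2 = 0.1038
Iter 5: z = -0.4232 + 0.0831i, |z|^2 = 0.1860
Iter 6: z = -0.3548 + 0.0156i, |z|^2 = 0.1261
Iter 7: z = -0.4014 + 0.0749i, |z|^2 = 0.1667
Iter 8: z = -0.3715 + 0.0259i, |z|^2 = 0.1387
Iter 9: z = -0.3897 + 0.0668i, |z|^2 = 0.1563
Iter 10: z = -0.3796 + 0.0340i, |z|^2 = 0.1453
Iter 11: z = -0.3840 + 0.0602i, |z|^2 = 0.1511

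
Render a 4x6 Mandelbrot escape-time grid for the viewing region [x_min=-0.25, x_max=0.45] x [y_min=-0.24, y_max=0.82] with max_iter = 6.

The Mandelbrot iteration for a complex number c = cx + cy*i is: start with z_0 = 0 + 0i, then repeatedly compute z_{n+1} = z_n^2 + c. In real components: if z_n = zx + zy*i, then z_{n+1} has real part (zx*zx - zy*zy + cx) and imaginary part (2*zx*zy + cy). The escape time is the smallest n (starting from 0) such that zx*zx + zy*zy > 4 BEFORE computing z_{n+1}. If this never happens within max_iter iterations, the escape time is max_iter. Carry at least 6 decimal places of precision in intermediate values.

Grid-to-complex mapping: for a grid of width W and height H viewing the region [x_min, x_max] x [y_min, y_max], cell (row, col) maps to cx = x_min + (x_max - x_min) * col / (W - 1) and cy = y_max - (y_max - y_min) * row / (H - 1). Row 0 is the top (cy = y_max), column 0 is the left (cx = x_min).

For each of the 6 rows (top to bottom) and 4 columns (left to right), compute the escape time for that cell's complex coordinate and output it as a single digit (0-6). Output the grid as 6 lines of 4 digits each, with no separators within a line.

Answer: 6653
6665
6666
6666
6666
6666

Derivation:
(row=0, col=0): c = -0.2500 + 0.8200i → escape time 6
(row=0, col=1): c = -0.0167 + 0.8200i → escape time 6
(row=0, col=2): c = 0.2167 + 0.8200i → escape time 5
(row=0, col=3): c = 0.4500 + 0.8200i → escape time 3
(row=1, col=0): c = -0.2500 + 0.6080i → escape time 6
(row=1, col=1): c = -0.0167 + 0.6080i → escape time 6
(row=1, col=2): c = 0.2167 + 0.6080i → escape time 6
(row=1, col=3): c = 0.4500 + 0.6080i → escape time 5
(row=2, col=0): c = -0.2500 + 0.3960i → escape time 6
(row=2, col=1): c = -0.0167 + 0.3960i → escape time 6
(row=2, col=2): c = 0.2167 + 0.3960i → escape time 6
(row=2, col=3): c = 0.4500 + 0.3960i → escape time 6
(row=3, col=0): c = -0.2500 + 0.1840i → escape time 6
(row=3, col=1): c = -0.0167 + 0.1840i → escape time 6
(row=3, col=2): c = 0.2167 + 0.1840i → escape time 6
(row=3, col=3): c = 0.4500 + 0.1840i → escape time 6
(row=4, col=0): c = -0.2500 + -0.0280i → escape time 6
(row=4, col=1): c = -0.0167 + -0.0280i → escape time 6
(row=4, col=2): c = 0.2167 + -0.0280i → escape time 6
(row=4, col=3): c = 0.4500 + -0.0280i → escape time 6
(row=5, col=0): c = -0.2500 + -0.2400i → escape time 6
(row=5, col=1): c = -0.0167 + -0.2400i → escape time 6
(row=5, col=2): c = 0.2167 + -0.2400i → escape time 6
(row=5, col=3): c = 0.4500 + -0.2400i → escape time 6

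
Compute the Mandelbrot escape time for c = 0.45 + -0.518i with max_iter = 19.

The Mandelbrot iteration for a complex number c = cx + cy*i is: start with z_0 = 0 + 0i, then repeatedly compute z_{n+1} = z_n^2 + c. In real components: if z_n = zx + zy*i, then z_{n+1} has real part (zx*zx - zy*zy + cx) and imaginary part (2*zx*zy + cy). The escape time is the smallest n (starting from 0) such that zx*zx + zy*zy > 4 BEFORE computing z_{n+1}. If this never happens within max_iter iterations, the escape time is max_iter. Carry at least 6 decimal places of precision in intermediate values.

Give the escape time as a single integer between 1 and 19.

Answer: 6

Derivation:
z_0 = 0 + 0i, c = 0.4500 + -0.5180i
Iter 1: z = 0.4500 + -0.5180i, |z|^2 = 0.4708
Iter 2: z = 0.3842 + -0.9842i, |z|^2 = 1.1162
Iter 3: z = -0.3711 + -1.2742i, |z|^2 = 1.7613
Iter 4: z = -1.0359 + 0.4276i, |z|^2 = 1.2560
Iter 5: z = 1.3403 + -1.4040i, |z|^2 = 3.7675
Iter 6: z = 0.2753 + -4.2815i, |z|^2 = 18.4066
Escaped at iteration 6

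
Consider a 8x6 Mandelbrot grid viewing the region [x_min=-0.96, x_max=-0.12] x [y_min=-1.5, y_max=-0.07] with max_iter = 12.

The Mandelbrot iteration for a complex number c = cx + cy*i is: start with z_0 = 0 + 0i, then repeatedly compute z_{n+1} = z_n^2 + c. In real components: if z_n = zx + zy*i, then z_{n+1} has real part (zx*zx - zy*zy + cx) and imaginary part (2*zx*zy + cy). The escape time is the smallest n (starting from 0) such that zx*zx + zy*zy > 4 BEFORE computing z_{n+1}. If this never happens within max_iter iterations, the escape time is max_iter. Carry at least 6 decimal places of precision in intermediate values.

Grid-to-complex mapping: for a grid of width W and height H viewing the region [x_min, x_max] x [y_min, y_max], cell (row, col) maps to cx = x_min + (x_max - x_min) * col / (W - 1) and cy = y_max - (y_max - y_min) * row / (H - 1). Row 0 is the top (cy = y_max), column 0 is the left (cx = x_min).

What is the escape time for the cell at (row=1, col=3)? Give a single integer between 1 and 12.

z_0 = 0 + 0i, c = -0.6000 + -0.3560i
Iter 1: z = -0.6000 + -0.3560i, |z|^2 = 0.4867
Iter 2: z = -0.3667 + 0.0712i, |z|^2 = 0.1396
Iter 3: z = -0.4706 + -0.4082i, |z|^2 = 0.3881
Iter 4: z = -0.5452 + 0.0282i, |z|^2 = 0.2980
Iter 5: z = -0.3035 + -0.3867i, |z|^2 = 0.2417
Iter 6: z = -0.6574 + -0.1212i, |z|^2 = 0.4469
Iter 7: z = -0.1825 + -0.1966i, |z|^2 = 0.0720
Iter 8: z = -0.6054 + -0.2842i, |z|^2 = 0.4473
Iter 9: z = -0.3143 + -0.0119i, |z|^2 = 0.0989
Iter 10: z = -0.5013 + -0.3485i, |z|^2 = 0.3728
Iter 11: z = -0.4701 + -0.0065i, |z|^2 = 0.2211

Answer: 12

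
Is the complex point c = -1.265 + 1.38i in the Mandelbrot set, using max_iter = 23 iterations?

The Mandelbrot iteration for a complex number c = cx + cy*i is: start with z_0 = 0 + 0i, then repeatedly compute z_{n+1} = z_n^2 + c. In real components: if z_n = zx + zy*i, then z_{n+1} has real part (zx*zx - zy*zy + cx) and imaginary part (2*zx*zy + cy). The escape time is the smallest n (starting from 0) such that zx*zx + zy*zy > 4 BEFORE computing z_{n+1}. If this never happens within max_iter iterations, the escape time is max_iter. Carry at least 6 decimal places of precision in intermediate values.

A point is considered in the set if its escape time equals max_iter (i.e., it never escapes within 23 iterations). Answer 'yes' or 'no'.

z_0 = 0 + 0i, c = -1.2650 + 1.3800i
Iter 1: z = -1.2650 + 1.3800i, |z|^2 = 3.5046
Iter 2: z = -1.5692 + -2.1114i, |z|^2 = 6.9203
Escaped at iteration 2

Answer: no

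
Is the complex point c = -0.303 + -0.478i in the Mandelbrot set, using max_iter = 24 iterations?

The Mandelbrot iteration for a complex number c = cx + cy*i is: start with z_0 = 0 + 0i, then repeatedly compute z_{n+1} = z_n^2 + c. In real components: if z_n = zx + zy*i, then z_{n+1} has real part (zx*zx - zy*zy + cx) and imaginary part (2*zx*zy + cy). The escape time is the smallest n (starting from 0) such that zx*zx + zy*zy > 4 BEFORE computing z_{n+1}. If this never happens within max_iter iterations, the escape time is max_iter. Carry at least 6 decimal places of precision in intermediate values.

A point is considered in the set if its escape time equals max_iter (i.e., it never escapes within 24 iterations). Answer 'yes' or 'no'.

z_0 = 0 + 0i, c = -0.3030 + -0.4780i
Iter 1: z = -0.3030 + -0.4780i, |z|^2 = 0.3203
Iter 2: z = -0.4397 + -0.1883i, |z|^2 = 0.2288
Iter 3: z = -0.1452 + -0.3124i, |z|^2 = 0.1187
Iter 4: z = -0.3795 + -0.3873i, |z|^2 = 0.2940
Iter 5: z = -0.3090 + -0.1840i, |z|^2 = 0.1293
Iter 6: z = -0.2414 + -0.3643i, |z|^2 = 0.1910
Iter 7: z = -0.3774 + -0.3021i, |z|^2 = 0.2337
Iter 8: z = -0.2518 + -0.2499i, |z|^2 = 0.1259
Iter 9: z = -0.3021 + -0.3521i, |z|^2 = 0.2152
Iter 10: z = -0.3358 + -0.2653i, |z|^2 = 0.1831
Iter 11: z = -0.2606 + -0.2999i, |z|^2 = 0.1579
Iter 12: z = -0.3250 + -0.3217i, |z|^2 = 0.2091
Iter 13: z = -0.3009 + -0.2689i, |z|^2 = 0.1628
Iter 14: z = -0.2848 + -0.3162i, |z|^2 = 0.1811
Iter 15: z = -0.3219 + -0.2979i, |z|^2 = 0.1923
Iter 16: z = -0.2882 + -0.2862i, |z|^2 = 0.1650
Iter 17: z = -0.3019 + -0.3130i, |z|^2 = 0.1891
Iter 18: z = -0.3099 + -0.2890i, |z|^2 = 0.1795
Iter 19: z = -0.2905 + -0.2989i, |z|^2 = 0.1737
Iter 20: z = -0.3080 + -0.3043i, |z|^2 = 0.1875
Iter 21: z = -0.3008 + -0.2906i, |z|^2 = 0.1749
Iter 22: z = -0.2970 + -0.3032i, |z|^2 = 0.1801
Iter 23: z = -0.3068 + -0.2979i, |z|^2 = 0.1829
Did not escape in 24 iterations → in set

Answer: yes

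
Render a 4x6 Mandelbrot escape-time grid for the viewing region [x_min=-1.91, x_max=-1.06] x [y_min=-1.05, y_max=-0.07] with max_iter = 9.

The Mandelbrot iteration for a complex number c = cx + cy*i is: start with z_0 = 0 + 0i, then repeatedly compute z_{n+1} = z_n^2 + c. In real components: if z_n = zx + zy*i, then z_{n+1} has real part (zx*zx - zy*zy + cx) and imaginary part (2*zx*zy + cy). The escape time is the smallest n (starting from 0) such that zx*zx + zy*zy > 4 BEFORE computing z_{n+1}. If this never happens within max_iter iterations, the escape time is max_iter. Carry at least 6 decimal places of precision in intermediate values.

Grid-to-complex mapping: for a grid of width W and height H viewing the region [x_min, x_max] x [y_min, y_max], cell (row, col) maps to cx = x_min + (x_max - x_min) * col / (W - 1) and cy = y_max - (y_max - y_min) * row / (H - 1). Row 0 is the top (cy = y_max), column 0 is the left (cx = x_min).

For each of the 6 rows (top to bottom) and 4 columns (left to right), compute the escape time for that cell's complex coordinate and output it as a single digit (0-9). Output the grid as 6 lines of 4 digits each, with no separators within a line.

Answer: 5699
3479
2345
1334
1333
1233

Derivation:
(row=0, col=0): c = -1.9100 + -0.0700i → escape time 5
(row=0, col=1): c = -1.6267 + -0.0700i → escape time 6
(row=0, col=2): c = -1.3433 + -0.0700i → escape time 9
(row=0, col=3): c = -1.0600 + -0.0700i → escape time 9
(row=1, col=0): c = -1.9100 + -0.2660i → escape time 3
(row=1, col=1): c = -1.6267 + -0.2660i → escape time 4
(row=1, col=2): c = -1.3433 + -0.2660i → escape time 7
(row=1, col=3): c = -1.0600 + -0.2660i → escape time 9
(row=2, col=0): c = -1.9100 + -0.4620i → escape time 2
(row=2, col=1): c = -1.6267 + -0.4620i → escape time 3
(row=2, col=2): c = -1.3433 + -0.4620i → escape time 4
(row=2, col=3): c = -1.0600 + -0.4620i → escape time 5
(row=3, col=0): c = -1.9100 + -0.6580i → escape time 1
(row=3, col=1): c = -1.6267 + -0.6580i → escape time 3
(row=3, col=2): c = -1.3433 + -0.6580i → escape time 3
(row=3, col=3): c = -1.0600 + -0.6580i → escape time 4
(row=4, col=0): c = -1.9100 + -0.8540i → escape time 1
(row=4, col=1): c = -1.6267 + -0.8540i → escape time 3
(row=4, col=2): c = -1.3433 + -0.8540i → escape time 3
(row=4, col=3): c = -1.0600 + -0.8540i → escape time 3
(row=5, col=0): c = -1.9100 + -1.0500i → escape time 1
(row=5, col=1): c = -1.6267 + -1.0500i → escape time 2
(row=5, col=2): c = -1.3433 + -1.0500i → escape time 3
(row=5, col=3): c = -1.0600 + -1.0500i → escape time 3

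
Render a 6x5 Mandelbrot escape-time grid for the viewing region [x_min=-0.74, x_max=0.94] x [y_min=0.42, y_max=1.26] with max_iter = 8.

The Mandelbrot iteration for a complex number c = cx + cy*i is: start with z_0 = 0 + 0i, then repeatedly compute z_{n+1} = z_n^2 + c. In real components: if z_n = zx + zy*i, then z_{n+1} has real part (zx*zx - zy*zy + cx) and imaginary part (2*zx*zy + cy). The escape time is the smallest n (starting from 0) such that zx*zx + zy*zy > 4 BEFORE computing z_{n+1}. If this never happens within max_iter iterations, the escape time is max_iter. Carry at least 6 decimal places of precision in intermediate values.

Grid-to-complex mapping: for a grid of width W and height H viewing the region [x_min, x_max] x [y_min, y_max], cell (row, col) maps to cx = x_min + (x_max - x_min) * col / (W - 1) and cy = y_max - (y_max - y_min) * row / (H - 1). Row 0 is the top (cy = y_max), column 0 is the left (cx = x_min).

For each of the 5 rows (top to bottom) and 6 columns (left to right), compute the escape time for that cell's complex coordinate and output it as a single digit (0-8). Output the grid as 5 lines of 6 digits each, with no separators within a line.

Answer: 333222
346322
458432
588832
888842

Derivation:
(row=0, col=0): c = -0.7400 + 1.2600i → escape time 3
(row=0, col=1): c = -0.4040 + 1.2600i → escape time 3
(row=0, col=2): c = -0.0680 + 1.2600i → escape time 3
(row=0, col=3): c = 0.2680 + 1.2600i → escape time 2
(row=0, col=4): c = 0.6040 + 1.2600i → escape time 2
(row=0, col=5): c = 0.9400 + 1.2600i → escape time 2
(row=1, col=0): c = -0.7400 + 1.0500i → escape time 3
(row=1, col=1): c = -0.4040 + 1.0500i → escape time 4
(row=1, col=2): c = -0.0680 + 1.0500i → escape time 6
(row=1, col=3): c = 0.2680 + 1.0500i → escape time 3
(row=1, col=4): c = 0.6040 + 1.0500i → escape time 2
(row=1, col=5): c = 0.9400 + 1.0500i → escape time 2
(row=2, col=0): c = -0.7400 + 0.8400i → escape time 4
(row=2, col=1): c = -0.4040 + 0.8400i → escape time 5
(row=2, col=2): c = -0.0680 + 0.8400i → escape time 8
(row=2, col=3): c = 0.2680 + 0.8400i → escape time 4
(row=2, col=4): c = 0.6040 + 0.8400i → escape time 3
(row=2, col=5): c = 0.9400 + 0.8400i → escape time 2
(row=3, col=0): c = -0.7400 + 0.6300i → escape time 5
(row=3, col=1): c = -0.4040 + 0.6300i → escape time 8
(row=3, col=2): c = -0.0680 + 0.6300i → escape time 8
(row=3, col=3): c = 0.2680 + 0.6300i → escape time 8
(row=3, col=4): c = 0.6040 + 0.6300i → escape time 3
(row=3, col=5): c = 0.9400 + 0.6300i → escape time 2
(row=4, col=0): c = -0.7400 + 0.4200i → escape time 8
(row=4, col=1): c = -0.4040 + 0.4200i → escape time 8
(row=4, col=2): c = -0.0680 + 0.4200i → escape time 8
(row=4, col=3): c = 0.2680 + 0.4200i → escape time 8
(row=4, col=4): c = 0.6040 + 0.4200i → escape time 4
(row=4, col=5): c = 0.9400 + 0.4200i → escape time 2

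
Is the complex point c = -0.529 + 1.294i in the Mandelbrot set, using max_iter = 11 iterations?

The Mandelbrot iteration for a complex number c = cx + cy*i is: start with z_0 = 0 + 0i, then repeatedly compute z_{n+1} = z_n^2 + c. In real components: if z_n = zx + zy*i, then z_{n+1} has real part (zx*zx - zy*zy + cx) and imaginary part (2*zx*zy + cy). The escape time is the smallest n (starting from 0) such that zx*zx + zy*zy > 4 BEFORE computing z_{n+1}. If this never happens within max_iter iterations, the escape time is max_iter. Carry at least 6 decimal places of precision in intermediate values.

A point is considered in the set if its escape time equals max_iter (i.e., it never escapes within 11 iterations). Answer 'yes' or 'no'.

Answer: no

Derivation:
z_0 = 0 + 0i, c = -0.5290 + 1.2940i
Iter 1: z = -0.5290 + 1.2940i, |z|^2 = 1.9543
Iter 2: z = -1.9236 + -0.0751i, |z|^2 = 3.7059
Iter 3: z = 3.1656 + 1.5827i, |z|^2 = 12.5260
Escaped at iteration 3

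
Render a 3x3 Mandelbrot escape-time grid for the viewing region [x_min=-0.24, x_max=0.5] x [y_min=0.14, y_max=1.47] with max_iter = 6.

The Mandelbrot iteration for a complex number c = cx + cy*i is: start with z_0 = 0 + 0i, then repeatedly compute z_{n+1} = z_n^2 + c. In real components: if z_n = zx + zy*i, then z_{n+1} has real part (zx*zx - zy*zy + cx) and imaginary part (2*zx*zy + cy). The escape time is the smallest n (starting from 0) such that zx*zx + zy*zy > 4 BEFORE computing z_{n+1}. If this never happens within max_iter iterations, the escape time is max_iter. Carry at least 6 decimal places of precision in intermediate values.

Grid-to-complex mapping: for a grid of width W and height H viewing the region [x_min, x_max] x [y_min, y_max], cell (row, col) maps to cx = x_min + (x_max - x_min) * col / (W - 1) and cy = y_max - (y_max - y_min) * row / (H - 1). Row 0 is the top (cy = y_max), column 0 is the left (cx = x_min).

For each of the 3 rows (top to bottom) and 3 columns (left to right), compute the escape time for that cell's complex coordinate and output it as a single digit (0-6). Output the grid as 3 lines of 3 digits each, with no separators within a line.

(row=0, col=0): c = -0.2400 + 1.4700i → escape time 2
(row=0, col=1): c = 0.1300 + 1.4700i → escape time 2
(row=0, col=2): c = 0.5000 + 1.4700i → escape time 2
(row=1, col=0): c = -0.2400 + 0.8050i → escape time 6
(row=1, col=1): c = 0.1300 + 0.8050i → escape time 5
(row=1, col=2): c = 0.5000 + 0.8050i → escape time 3
(row=2, col=0): c = -0.2400 + 0.1400i → escape time 6
(row=2, col=1): c = 0.1300 + 0.1400i → escape time 6
(row=2, col=2): c = 0.5000 + 0.1400i → escape time 5

Answer: 222
653
665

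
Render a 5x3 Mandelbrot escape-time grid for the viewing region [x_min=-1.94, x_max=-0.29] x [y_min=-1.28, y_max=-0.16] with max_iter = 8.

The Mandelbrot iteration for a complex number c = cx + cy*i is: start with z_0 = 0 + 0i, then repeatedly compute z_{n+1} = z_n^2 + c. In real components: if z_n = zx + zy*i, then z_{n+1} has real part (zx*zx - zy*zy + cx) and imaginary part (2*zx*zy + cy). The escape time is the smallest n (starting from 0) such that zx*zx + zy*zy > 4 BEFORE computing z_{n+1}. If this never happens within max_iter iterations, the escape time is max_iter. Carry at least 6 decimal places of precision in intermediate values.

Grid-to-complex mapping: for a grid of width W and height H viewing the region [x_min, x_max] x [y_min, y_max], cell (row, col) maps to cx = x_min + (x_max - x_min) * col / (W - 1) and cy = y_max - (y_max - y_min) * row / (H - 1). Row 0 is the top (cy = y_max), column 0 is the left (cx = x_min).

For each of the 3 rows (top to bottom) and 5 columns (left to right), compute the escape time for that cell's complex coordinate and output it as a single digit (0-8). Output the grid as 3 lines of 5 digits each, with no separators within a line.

(row=0, col=0): c = -1.9400 + -0.1600i → escape time 4
(row=0, col=1): c = -1.5275 + -0.1600i → escape time 5
(row=0, col=2): c = -1.1150 + -0.1600i → escape time 8
(row=0, col=3): c = -0.7025 + -0.1600i → escape time 8
(row=0, col=4): c = -0.2900 + -0.1600i → escape time 8
(row=1, col=0): c = -1.9400 + -0.7200i → escape time 1
(row=1, col=1): c = -1.5275 + -0.7200i → escape time 3
(row=1, col=2): c = -1.1150 + -0.7200i → escape time 3
(row=1, col=3): c = -0.7025 + -0.7200i → escape time 5
(row=1, col=4): c = -0.2900 + -0.7200i → escape time 8
(row=2, col=0): c = -1.9400 + -1.2800i → escape time 1
(row=2, col=1): c = -1.5275 + -1.2800i → escape time 2
(row=2, col=2): c = -1.1150 + -1.2800i → escape time 2
(row=2, col=3): c = -0.7025 + -1.2800i → escape time 3
(row=2, col=4): c = -0.2900 + -1.2800i → escape time 3

Answer: 45888
13358
12233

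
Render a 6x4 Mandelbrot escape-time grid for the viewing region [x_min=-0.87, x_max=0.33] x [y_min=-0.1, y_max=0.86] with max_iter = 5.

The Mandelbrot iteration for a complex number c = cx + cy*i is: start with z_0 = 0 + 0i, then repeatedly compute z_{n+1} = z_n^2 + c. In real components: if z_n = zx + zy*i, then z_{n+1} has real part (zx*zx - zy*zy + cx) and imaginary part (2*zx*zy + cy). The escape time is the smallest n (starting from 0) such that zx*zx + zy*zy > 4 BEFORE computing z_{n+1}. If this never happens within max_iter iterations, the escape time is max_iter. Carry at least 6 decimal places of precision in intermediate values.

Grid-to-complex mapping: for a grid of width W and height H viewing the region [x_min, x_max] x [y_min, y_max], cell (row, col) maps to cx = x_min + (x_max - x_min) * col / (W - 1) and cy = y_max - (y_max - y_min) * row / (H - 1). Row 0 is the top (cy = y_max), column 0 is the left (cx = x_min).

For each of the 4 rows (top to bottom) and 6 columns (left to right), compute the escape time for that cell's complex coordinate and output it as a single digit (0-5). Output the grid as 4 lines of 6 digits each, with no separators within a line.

Answer: 345554
555555
555555
555555

Derivation:
(row=0, col=0): c = -0.8700 + 0.8600i → escape time 3
(row=0, col=1): c = -0.6300 + 0.8600i → escape time 4
(row=0, col=2): c = -0.3900 + 0.8600i → escape time 5
(row=0, col=3): c = -0.1500 + 0.8600i → escape time 5
(row=0, col=4): c = 0.0900 + 0.8600i → escape time 5
(row=0, col=5): c = 0.3300 + 0.8600i → escape time 4
(row=1, col=0): c = -0.8700 + 0.5400i → escape time 5
(row=1, col=1): c = -0.6300 + 0.5400i → escape time 5
(row=1, col=2): c = -0.3900 + 0.5400i → escape time 5
(row=1, col=3): c = -0.1500 + 0.5400i → escape time 5
(row=1, col=4): c = 0.0900 + 0.5400i → escape time 5
(row=1, col=5): c = 0.3300 + 0.5400i → escape time 5
(row=2, col=0): c = -0.8700 + 0.2200i → escape time 5
(row=2, col=1): c = -0.6300 + 0.2200i → escape time 5
(row=2, col=2): c = -0.3900 + 0.2200i → escape time 5
(row=2, col=3): c = -0.1500 + 0.2200i → escape time 5
(row=2, col=4): c = 0.0900 + 0.2200i → escape time 5
(row=2, col=5): c = 0.3300 + 0.2200i → escape time 5
(row=3, col=0): c = -0.8700 + -0.1000i → escape time 5
(row=3, col=1): c = -0.6300 + -0.1000i → escape time 5
(row=3, col=2): c = -0.3900 + -0.1000i → escape time 5
(row=3, col=3): c = -0.1500 + -0.1000i → escape time 5
(row=3, col=4): c = 0.0900 + -0.1000i → escape time 5
(row=3, col=5): c = 0.3300 + -0.1000i → escape time 5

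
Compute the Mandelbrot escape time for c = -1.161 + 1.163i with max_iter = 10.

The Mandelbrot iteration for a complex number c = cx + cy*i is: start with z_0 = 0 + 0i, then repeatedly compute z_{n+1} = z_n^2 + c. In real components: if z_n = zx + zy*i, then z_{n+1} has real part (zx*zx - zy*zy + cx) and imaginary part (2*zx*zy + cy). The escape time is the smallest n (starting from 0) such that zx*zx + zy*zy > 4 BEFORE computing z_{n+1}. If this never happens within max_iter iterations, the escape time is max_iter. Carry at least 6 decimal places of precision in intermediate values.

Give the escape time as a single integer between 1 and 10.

Answer: 3

Derivation:
z_0 = 0 + 0i, c = -1.1610 + 1.1630i
Iter 1: z = -1.1610 + 1.1630i, |z|^2 = 2.7005
Iter 2: z = -1.1656 + -1.5375i, |z|^2 = 3.7226
Iter 3: z = -2.1661 + 4.7473i, |z|^2 = 27.2293
Escaped at iteration 3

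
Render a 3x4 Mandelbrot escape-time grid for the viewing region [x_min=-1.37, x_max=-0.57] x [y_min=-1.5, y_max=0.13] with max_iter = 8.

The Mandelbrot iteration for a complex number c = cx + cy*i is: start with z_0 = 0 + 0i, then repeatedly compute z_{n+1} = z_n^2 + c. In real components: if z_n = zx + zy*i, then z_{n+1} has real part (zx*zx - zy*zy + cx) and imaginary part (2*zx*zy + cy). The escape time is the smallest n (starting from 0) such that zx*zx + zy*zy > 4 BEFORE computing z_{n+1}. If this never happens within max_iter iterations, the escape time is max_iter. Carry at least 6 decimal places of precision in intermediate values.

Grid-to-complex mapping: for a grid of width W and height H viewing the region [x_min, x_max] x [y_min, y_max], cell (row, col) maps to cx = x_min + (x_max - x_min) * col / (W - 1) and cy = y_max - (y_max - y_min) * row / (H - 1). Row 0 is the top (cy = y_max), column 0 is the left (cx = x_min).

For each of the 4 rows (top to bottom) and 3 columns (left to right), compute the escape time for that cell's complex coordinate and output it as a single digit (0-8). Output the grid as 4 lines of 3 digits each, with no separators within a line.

(row=0, col=0): c = -1.3700 + 0.1300i → escape time 8
(row=0, col=1): c = -0.9700 + 0.1300i → escape time 8
(row=0, col=2): c = -0.5700 + 0.1300i → escape time 8
(row=1, col=0): c = -1.3700 + -0.4133i → escape time 5
(row=1, col=1): c = -0.9700 + -0.4133i → escape time 6
(row=1, col=2): c = -0.5700 + -0.4133i → escape time 8
(row=2, col=0): c = -1.3700 + -0.9567i → escape time 3
(row=2, col=1): c = -0.9700 + -0.9567i → escape time 3
(row=2, col=2): c = -0.5700 + -0.9567i → escape time 4
(row=3, col=0): c = -1.3700 + -1.5000i → escape time 1
(row=3, col=1): c = -0.9700 + -1.5000i → escape time 2
(row=3, col=2): c = -0.5700 + -1.5000i → escape time 2

Answer: 888
568
334
122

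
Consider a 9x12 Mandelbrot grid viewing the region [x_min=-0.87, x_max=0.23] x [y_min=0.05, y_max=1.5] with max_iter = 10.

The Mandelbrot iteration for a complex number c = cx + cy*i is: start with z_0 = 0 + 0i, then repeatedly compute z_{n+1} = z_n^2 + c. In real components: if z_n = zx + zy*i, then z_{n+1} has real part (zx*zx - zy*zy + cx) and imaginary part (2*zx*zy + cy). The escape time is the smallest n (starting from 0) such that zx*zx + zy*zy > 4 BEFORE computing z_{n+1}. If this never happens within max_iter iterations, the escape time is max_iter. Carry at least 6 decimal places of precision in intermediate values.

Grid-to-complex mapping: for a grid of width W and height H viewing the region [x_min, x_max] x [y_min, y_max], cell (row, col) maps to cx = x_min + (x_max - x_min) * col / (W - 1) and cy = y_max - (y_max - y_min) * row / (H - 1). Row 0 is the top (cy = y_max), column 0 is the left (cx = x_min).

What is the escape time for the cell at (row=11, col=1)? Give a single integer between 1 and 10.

Answer: 10

Derivation:
z_0 = 0 + 0i, c = -0.7325 + 0.0500i
Iter 1: z = -0.7325 + 0.0500i, |z|^2 = 0.5391
Iter 2: z = -0.1984 + -0.0233i, |z|^2 = 0.0399
Iter 3: z = -0.6937 + 0.0592i, |z|^2 = 0.4847
Iter 4: z = -0.2548 + -0.0322i, |z|^2 = 0.0660
Iter 5: z = -0.6686 + 0.0664i, |z|^2 = 0.4514
Iter 6: z = -0.2899 + -0.0388i, |z|^2 = 0.0855
Iter 7: z = -0.6500 + 0.0725i, |z|^2 = 0.4277
Iter 8: z = -0.3153 + -0.0442i, |z|^2 = 0.1014
Iter 9: z = -0.6350 + 0.0779i, |z|^2 = 0.4093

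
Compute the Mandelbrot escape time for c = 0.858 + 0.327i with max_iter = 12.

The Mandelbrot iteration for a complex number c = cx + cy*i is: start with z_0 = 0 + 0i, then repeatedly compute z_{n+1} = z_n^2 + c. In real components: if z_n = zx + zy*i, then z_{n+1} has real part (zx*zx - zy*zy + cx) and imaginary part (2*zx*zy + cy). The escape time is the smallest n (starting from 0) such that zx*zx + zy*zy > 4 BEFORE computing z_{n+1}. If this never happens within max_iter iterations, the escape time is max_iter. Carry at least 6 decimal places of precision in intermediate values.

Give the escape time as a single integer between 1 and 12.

z_0 = 0 + 0i, c = 0.8580 + 0.3270i
Iter 1: z = 0.8580 + 0.3270i, |z|^2 = 0.8431
Iter 2: z = 1.4872 + 0.8881i, |z|^2 = 3.0006
Iter 3: z = 2.2811 + 2.9687i, |z|^2 = 14.0167
Escaped at iteration 3

Answer: 3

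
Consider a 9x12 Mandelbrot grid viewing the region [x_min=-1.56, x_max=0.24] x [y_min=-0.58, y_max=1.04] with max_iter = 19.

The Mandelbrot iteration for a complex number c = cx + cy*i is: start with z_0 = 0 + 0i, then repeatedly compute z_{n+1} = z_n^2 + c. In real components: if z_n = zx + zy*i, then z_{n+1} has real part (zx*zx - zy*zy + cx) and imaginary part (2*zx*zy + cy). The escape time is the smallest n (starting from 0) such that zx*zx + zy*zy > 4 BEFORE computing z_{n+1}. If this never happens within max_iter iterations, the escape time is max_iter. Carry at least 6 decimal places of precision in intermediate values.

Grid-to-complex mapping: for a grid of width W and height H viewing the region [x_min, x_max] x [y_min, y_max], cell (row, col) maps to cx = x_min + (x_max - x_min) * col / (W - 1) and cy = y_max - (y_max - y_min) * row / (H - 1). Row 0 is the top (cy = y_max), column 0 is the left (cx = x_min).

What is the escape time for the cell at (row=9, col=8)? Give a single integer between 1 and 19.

z_0 = 0 + 0i, c = 0.2400 + -0.2855i
Iter 1: z = 0.2400 + -0.2855i, |z|^2 = 0.1391
Iter 2: z = 0.2161 + -0.4225i, |z|^2 = 0.2252
Iter 3: z = 0.1082 + -0.4681i, |z|^2 = 0.2308
Iter 4: z = 0.0326 + -0.3868i, |z|^2 = 0.1507
Iter 5: z = 0.0915 + -0.3107i, |z|^2 = 0.1049
Iter 6: z = 0.1518 + -0.3423i, |z|^2 = 0.1402
Iter 7: z = 0.1459 + -0.3894i, |z|^2 = 0.1729
Iter 8: z = 0.1096 + -0.3991i, |z|^2 = 0.1713
Iter 9: z = 0.0928 + -0.3730i, |z|^2 = 0.1477
Iter 10: z = 0.1095 + -0.3547i, |z|^2 = 0.1378
Iter 11: z = 0.1262 + -0.3631i, |z|^2 = 0.1478
Iter 12: z = 0.1241 + -0.3771i, |z|^2 = 0.1576
Iter 13: z = 0.1132 + -0.3790i, |z|^2 = 0.1565
Iter 14: z = 0.1091 + -0.3713i, |z|^2 = 0.1497
Iter 15: z = 0.1141 + -0.3665i, |z|^2 = 0.1473
Iter 16: z = 0.1187 + -0.3691i, |z|^2 = 0.1503
Iter 17: z = 0.1179 + -0.3731i, |z|^2 = 0.1531
Iter 18: z = 0.1147 + -0.3734i, |z|^2 = 0.1526

Answer: 19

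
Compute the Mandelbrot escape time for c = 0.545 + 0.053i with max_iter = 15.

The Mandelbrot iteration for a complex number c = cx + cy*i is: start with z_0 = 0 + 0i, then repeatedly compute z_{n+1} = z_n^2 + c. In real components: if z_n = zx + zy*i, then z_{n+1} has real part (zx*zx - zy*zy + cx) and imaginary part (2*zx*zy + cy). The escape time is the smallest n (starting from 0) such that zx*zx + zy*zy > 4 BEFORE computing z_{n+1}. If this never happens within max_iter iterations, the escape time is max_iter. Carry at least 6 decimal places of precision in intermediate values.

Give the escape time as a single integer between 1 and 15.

z_0 = 0 + 0i, c = 0.5450 + 0.0530i
Iter 1: z = 0.5450 + 0.0530i, |z|^2 = 0.2998
Iter 2: z = 0.8392 + 0.1108i, |z|^2 = 0.7166
Iter 3: z = 1.2370 + 0.2389i, |z|^2 = 1.5873
Iter 4: z = 2.0181 + 0.6441i, |z|^2 = 4.4877
Escaped at iteration 4

Answer: 4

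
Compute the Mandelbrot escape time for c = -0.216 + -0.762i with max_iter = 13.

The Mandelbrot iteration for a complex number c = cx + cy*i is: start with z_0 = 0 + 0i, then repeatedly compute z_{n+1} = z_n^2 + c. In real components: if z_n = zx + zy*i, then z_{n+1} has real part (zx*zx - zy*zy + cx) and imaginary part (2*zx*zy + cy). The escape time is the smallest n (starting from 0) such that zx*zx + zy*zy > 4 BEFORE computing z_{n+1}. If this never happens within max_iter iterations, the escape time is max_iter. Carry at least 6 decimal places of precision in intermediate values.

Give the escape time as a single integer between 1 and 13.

Answer: 13

Derivation:
z_0 = 0 + 0i, c = -0.2160 + -0.7620i
Iter 1: z = -0.2160 + -0.7620i, |z|^2 = 0.6273
Iter 2: z = -0.7500 + -0.4328i, |z|^2 = 0.7498
Iter 3: z = 0.1592 + -0.1128i, |z|^2 = 0.0381
Iter 4: z = -0.2034 + -0.7979i, |z|^2 = 0.6780
Iter 5: z = -0.8113 + -0.4374i, |z|^2 = 0.8495
Iter 6: z = 0.2508 + -0.0522i, |z|^2 = 0.0656
Iter 7: z = -0.1558 + -0.7882i, |z|^2 = 0.6456
Iter 8: z = -0.8130 + -0.5164i, |z|^2 = 0.9276
Iter 9: z = 0.1783 + 0.0776i, |z|^2 = 0.0378
Iter 10: z = -0.1902 + -0.7343i, |z|^2 = 0.5754
Iter 11: z = -0.7190 + -0.4826i, |z|^2 = 0.7500
Iter 12: z = 0.0681 + -0.0679i, |z|^2 = 0.0093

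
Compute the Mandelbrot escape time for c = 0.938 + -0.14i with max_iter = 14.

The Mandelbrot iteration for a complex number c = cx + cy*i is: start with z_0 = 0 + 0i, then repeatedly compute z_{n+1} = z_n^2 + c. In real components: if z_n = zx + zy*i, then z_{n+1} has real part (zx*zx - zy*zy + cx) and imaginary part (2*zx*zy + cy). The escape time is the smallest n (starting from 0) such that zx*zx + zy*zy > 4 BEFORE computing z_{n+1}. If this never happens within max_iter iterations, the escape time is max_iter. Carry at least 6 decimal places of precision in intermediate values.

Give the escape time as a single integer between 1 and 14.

z_0 = 0 + 0i, c = 0.9380 + -0.1400i
Iter 1: z = 0.9380 + -0.1400i, |z|^2 = 0.8994
Iter 2: z = 1.7982 + -0.4026i, |z|^2 = 3.3958
Iter 3: z = 4.0096 + -1.5881i, |z|^2 = 18.5986
Escaped at iteration 3

Answer: 3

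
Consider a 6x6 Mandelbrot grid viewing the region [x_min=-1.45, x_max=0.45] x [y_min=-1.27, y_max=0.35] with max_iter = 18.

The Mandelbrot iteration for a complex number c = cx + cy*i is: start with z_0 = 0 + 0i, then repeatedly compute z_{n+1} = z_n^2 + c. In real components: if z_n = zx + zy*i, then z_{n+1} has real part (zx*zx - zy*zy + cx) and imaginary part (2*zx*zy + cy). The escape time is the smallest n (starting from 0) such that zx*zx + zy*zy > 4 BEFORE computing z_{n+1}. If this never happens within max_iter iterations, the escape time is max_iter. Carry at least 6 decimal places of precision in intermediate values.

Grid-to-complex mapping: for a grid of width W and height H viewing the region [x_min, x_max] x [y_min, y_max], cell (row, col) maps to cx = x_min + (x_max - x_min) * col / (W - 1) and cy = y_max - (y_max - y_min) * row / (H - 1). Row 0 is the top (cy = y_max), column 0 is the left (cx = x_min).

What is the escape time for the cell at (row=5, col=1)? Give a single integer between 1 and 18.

z_0 = 0 + 0i, c = -1.0700 + -1.2700i
Iter 1: z = -1.0700 + -1.2700i, |z|^2 = 2.7578
Iter 2: z = -1.5380 + 1.4478i, |z|^2 = 4.4616
Escaped at iteration 2

Answer: 2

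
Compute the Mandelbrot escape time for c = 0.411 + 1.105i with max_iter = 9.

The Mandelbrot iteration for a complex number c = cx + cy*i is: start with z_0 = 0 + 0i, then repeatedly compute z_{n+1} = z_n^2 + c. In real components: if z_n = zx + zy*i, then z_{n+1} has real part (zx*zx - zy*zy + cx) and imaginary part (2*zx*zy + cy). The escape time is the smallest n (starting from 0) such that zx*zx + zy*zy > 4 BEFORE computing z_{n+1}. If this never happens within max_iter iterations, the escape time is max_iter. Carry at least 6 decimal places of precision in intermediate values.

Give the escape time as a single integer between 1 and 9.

Answer: 2

Derivation:
z_0 = 0 + 0i, c = 0.4110 + 1.1050i
Iter 1: z = 0.4110 + 1.1050i, |z|^2 = 1.3899
Iter 2: z = -0.6411 + 2.0133i, |z|^2 = 4.4644
Escaped at iteration 2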